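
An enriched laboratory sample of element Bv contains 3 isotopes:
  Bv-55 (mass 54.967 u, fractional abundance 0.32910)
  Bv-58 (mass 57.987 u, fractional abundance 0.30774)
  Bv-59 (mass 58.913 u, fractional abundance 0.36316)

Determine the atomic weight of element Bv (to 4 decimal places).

Average mass = Σ (abundance × isotope mass) = 0.32910 × 54.967 + 0.30774 × 57.987 + 0.36316 × 58.913
= 18.08964 + 17.84492 + 21.39485 = 57.32941 u

57.3294 u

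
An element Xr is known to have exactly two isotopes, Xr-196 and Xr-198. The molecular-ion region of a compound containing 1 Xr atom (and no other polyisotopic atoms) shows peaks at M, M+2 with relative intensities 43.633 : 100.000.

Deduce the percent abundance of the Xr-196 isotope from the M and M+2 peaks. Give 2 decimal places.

30.38%

Write p for the Xr-196 fraction. I(M+2)/I(M) = [C(1,1)·p^0·(1−p)] / p^1 = 1·(1−p)/p = 100.000/43.633 = 2.2918
(1−p)/p = 2.2918/1 = 2.2918  ⇒  p = 1/(1 + 2.2918) = 0.3038
Xr-196: 30.38%, Xr-198: 69.62%.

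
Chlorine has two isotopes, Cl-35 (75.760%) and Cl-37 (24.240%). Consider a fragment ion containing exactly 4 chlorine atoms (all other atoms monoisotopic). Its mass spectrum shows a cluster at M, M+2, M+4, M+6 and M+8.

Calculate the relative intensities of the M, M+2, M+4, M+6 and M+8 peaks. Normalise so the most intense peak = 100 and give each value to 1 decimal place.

78.1 : 100.0 : 48.0 : 10.2 : 0.8

Expanding (0.75760 + 0.24240)^4:
P(M) = 0.75760^4 = 0.329428
P(M+2) = 4 × 0.75760^3 × 0.24240^1 = 0.421612
P(M+4) = 6 × 0.75760^2 × 0.24240^2 = 0.202347
P(M+6) = 4 × 0.75760^1 × 0.24240^3 = 0.043162
P(M+8) = 0.24240^4 = 0.003452
The M+2 peak is largest (0.421612); scaling to 100 gives 78.1 : 100.0 : 48.0 : 10.2 : 0.8.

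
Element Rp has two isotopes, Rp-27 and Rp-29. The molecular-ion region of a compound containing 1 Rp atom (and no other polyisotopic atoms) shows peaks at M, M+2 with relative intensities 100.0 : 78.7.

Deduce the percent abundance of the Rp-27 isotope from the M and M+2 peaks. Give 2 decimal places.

55.96%

Write p for the Rp-27 fraction. I(M+2)/I(M) = [C(1,1)·p^0·(1−p)] / p^1 = 1·(1−p)/p = 78.7/100.0 = 0.7870
(1−p)/p = 0.7870/1 = 0.7870  ⇒  p = 1/(1 + 0.7870) = 0.5596
Rp-27: 55.96%, Rp-29: 44.04%.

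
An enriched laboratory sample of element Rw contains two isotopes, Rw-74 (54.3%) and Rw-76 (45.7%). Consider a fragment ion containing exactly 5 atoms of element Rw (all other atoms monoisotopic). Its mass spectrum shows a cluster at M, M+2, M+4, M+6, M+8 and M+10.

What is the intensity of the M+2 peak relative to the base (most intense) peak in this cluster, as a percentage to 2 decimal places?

59.41%

Term probabilities: M 0.0472, M+2 0.1986, M+4 0.3344, M+6 0.2814, M+8 0.1184, M+10 0.0199. Base peak = M+4.
P(M+4) = C(5,2) × 0.543^3 × 0.457^2 = 10 × 0.16010301 × 0.208849 = 0.334374 (base)
P(M+2) = C(5,1) × 0.543^4 × 0.457^1 = 5 × 0.08693593 × 0.4570 = 0.198649
Relative intensity = 0.198649 / 0.334374 × 100 = 59.41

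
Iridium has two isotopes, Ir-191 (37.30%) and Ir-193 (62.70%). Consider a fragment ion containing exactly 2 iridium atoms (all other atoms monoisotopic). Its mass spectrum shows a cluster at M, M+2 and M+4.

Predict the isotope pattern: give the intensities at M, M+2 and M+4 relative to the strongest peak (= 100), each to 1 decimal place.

29.7 : 100.0 : 84.0

Each Ir atom is independently Ir-191 (p = 0.3730) or Ir-193 (q = 0.6270); the cluster is the binomial expansion (p + q)^2.
P(M) = 0.3730^2 = 0.139129
P(M+2) = 2 × 0.3730^1 × 0.6270^1 = 0.467742
P(M+4) = 0.6270^2 = 0.393129
The M+2 peak is largest (0.467742); scaling to 100 gives 29.7 : 100.0 : 84.0.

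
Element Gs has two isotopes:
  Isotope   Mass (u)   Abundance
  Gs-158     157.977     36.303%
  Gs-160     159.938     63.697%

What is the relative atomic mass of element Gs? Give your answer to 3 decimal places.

Weight each isotope mass by its fractional abundance: 0.36303 × 157.977 + 0.63697 × 159.938
= 57.3504 + 101.8757 = 159.2261 u

159.226 u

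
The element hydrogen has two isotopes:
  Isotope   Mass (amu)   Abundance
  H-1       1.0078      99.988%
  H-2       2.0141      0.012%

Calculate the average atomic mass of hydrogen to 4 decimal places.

Weight each isotope mass by its fractional abundance: 0.99988 × 1.0078 + 0.00012 × 2.0141
= 1.00768 + 0.00024 = 1.00792 amu

1.0079 amu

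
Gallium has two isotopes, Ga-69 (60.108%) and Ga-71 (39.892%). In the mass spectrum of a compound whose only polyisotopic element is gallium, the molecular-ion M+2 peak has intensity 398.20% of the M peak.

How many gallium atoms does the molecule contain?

With n Ga atoms, P(M+2)/P(M) = C(n,1)·p^(n−1)q / p^n = n·q/p = n · 0.39892/0.60108.
n = 3.9820 × 0.60108/0.39892 = 6.00 ≈ 6

6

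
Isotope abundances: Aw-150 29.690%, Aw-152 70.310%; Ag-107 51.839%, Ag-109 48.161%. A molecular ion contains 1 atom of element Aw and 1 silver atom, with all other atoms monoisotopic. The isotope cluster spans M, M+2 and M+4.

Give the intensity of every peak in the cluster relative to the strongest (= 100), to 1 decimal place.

Element Aw pattern (n=1): 0.2969 : 0.7031
Silver pattern (n=1): 0.51839 : 0.48161
Convolve the two distributions (both contribute in 2-u steps):
  M: 0.2969×0.51839 = 0.153910
  M+2: 0.2969×0.48161 + 0.7031×0.51839 = 0.507470
  M+4: 0.7031×0.48161 = 0.338620
Scale to base peak (0.507470) = 100: 30.3 : 100.0 : 66.7

30.3 : 100.0 : 66.7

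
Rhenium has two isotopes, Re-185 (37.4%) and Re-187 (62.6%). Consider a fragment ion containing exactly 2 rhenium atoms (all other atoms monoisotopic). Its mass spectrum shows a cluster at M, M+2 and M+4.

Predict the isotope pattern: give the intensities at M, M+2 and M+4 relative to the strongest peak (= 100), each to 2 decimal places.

29.87 : 100.00 : 83.69

The 2 Re atoms are independent, so intensities follow the terms of (0.374 + 0.626)^2.
P(M) = 0.374^2 = 0.139876
P(M+2) = 2 × 0.374^1 × 0.626^1 = 0.468248
P(M+4) = 0.626^2 = 0.391876
The M+2 peak is largest (0.468248); scaling to 100 gives 29.87 : 100.00 : 83.69.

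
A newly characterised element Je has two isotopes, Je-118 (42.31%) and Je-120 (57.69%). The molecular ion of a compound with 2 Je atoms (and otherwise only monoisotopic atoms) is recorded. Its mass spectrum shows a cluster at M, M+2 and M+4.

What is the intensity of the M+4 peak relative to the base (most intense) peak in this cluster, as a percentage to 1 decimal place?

Term probabilities: M 0.1790, M+2 0.4882, M+4 0.3328. Base peak = M+2.
P(M+2) = C(2,1) × 0.4231^1 × 0.5769^1 = 2 × 0.4231 × 0.5769 = 0.488173 (base)
P(M+4) = C(2,2) × 0.4231^0 × 0.5769^2 = 1 × 1.0000 × 0.33281361 = 0.332814
Relative intensity = 0.332814 / 0.488173 × 100 = 68.2

68.2%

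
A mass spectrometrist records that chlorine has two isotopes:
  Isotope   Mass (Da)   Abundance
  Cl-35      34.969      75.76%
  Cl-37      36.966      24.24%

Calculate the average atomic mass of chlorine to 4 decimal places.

35.4531 Da

Ar = Σ fᵢ·mᵢ = 0.7576 × 34.969 + 0.2424 × 36.966
= 26.49251 + 8.96056 = 35.45307 Da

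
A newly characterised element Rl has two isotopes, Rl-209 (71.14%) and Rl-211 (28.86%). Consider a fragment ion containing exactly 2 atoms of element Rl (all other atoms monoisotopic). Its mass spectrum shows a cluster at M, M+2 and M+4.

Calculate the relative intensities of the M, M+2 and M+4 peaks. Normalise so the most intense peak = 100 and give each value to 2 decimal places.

100.00 : 81.14 : 16.46

Expanding (0.7114 + 0.2886)^2:
P(M) = 0.7114^2 = 0.506090
P(M+2) = 2 × 0.7114^1 × 0.2886^1 = 0.410620
P(M+4) = 0.2886^2 = 0.083290
The M peak is largest (0.506090); scaling to 100 gives 100.00 : 81.14 : 16.46.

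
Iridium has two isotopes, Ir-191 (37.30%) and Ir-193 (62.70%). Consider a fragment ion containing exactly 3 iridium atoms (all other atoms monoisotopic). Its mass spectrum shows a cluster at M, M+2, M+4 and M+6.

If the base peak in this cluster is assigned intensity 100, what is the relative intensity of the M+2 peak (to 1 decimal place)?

59.5

Term probabilities: M 0.0519, M+2 0.2617, M+4 0.4399, M+6 0.2465. Base peak = M+4.
P(M+4) = C(3,2) × 0.3730^1 × 0.6270^2 = 3 × 0.3730 × 0.393129 = 0.439911 (base)
P(M+2) = C(3,1) × 0.3730^2 × 0.6270^1 = 3 × 0.139129 × 0.6270 = 0.261702
Relative intensity = 0.261702 / 0.439911 × 100 = 59.5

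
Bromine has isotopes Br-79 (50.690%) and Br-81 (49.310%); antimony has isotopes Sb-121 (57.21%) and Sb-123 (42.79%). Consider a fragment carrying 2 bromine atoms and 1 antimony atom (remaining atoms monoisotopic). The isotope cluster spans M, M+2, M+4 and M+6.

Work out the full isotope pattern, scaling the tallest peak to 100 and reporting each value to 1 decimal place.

Bromine pattern (n=2): 0.25694761 : 0.49990478 : 0.24314761
Antimony pattern (n=1): 0.5721 : 0.4279
Convolve the two distributions (both contribute in 2-u steps):
  M: 0.25694761×0.5721 = 0.147000
  M+2: 0.25694761×0.4279 + 0.49990478×0.5721 = 0.395943
  M+4: 0.49990478×0.4279 + 0.24314761×0.5721 = 0.353014
  M+6: 0.24314761×0.4279 = 0.104043
Scale to base peak (0.395943) = 100: 37.1 : 100.0 : 89.2 : 26.3

37.1 : 100.0 : 89.2 : 26.3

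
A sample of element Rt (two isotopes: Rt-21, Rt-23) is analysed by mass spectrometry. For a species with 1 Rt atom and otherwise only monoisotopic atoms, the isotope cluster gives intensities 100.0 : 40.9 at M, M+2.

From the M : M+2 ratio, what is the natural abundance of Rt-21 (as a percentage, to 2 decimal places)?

Let p = fractional abundance of Rt-21. I(M+2)/I(M) = [C(1,1)·p^0·(1−p)] / p^1 = 1·(1−p)/p = 40.9/100.0 = 0.4090
(1−p)/p = 0.4090/1 = 0.4090  ⇒  p = 1/(1 + 0.4090) = 0.7097
Rt-21: 70.97%, Rt-23: 29.03%.

70.97%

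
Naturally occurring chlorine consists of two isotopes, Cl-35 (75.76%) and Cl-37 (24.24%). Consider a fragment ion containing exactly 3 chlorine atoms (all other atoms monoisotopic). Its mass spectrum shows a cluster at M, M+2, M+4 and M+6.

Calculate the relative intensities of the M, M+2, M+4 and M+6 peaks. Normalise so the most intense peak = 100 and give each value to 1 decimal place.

100.0 : 96.0 : 30.7 : 3.3

Each Cl atom is independently Cl-35 (p = 0.7576) or Cl-37 (q = 0.2424); the cluster is the binomial expansion (p + q)^3.
P(M) = 0.7576^3 = 0.434830
P(M+2) = 3 × 0.7576^2 × 0.2424^1 = 0.417382
P(M+4) = 3 × 0.7576^1 × 0.2424^2 = 0.133545
P(M+6) = 0.2424^3 = 0.014243
The M peak is largest (0.434830); scaling to 100 gives 100.0 : 96.0 : 30.7 : 3.3.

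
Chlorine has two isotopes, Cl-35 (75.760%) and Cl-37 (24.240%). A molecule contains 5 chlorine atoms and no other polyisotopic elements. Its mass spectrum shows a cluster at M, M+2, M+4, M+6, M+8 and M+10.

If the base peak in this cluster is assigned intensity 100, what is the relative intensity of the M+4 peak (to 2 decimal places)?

Binomial terms of (0.75760 + 0.24240)^5: M 0.2496, M+2 0.3993, M+4 0.2555, M+6 0.0817, M+8 0.0131, M+10 0.0008 → M+2 is the base peak.
P(M+2) = C(5,1) × 0.75760^4 × 0.24240^1 = 5 × 0.32942751 × 0.2424 = 0.399266 (base)
P(M+4) = C(5,2) × 0.75760^3 × 0.24240^2 = 10 × 0.4348304 × 0.05875776 = 0.255497
Relative intensity = 0.255497 / 0.399266 × 100 = 63.99

63.99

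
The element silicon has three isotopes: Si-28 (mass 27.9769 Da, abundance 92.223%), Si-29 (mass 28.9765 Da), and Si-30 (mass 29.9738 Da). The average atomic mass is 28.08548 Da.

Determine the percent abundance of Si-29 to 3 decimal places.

4.685%

Let x and y be the fractions of Si-29 and Si-30. Then x + y = 1 − 0.92223 = 0.07777 and 28.9765x + 29.9738y = 28.08548 − 0.92223×27.9769 = 2.284343513.
Substituting: 28.9765x + 29.9738(0.07777 − x) = 2.284343513
(28.9765 − 29.9738)x = -0.046718913  ⇒  x = 0.04685, y = 0.03092
Si-29: 4.685%, Si-30: 3.092%.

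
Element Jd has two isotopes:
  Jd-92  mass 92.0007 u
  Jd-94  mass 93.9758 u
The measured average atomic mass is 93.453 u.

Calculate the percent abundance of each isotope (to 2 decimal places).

Jd-92: 26.47%, Jd-94: 73.53%

With x = fraction of Jd-92 (so Jd-94 is 1 − x):
92.0007·x + 93.9758·(1 − x) = 93.453
(92.0007 − 93.9758)·x = 93.453 − 93.9758
x = -0.5228 / -1.9751 = 0.26470 → 26.47% Jd-92, 73.53% Jd-94.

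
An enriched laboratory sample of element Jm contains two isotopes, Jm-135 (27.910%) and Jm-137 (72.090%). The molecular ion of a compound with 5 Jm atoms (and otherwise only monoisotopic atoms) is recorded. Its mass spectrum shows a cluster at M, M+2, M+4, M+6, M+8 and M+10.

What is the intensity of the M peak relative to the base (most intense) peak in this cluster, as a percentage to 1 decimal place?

0.4%

(0.27910 + 0.72090)^5 gives M 0.0017, M+2 0.0219, M+4 0.1130, M+6 0.2918, M+8 0.3769, M+10 0.1947; the largest is M+8.
P(M+8) = C(5,4) × 0.27910^1 × 0.72090^4 = 5 × 0.2791 × 0.27008477 = 0.376903 (base)
P(M) = C(5,0) × 0.27910^5 × 0.72090^0 = 1 × 0.00169355 × 1.0000 = 0.001694
Relative intensity = 0.001694 / 0.376903 × 100 = 0.4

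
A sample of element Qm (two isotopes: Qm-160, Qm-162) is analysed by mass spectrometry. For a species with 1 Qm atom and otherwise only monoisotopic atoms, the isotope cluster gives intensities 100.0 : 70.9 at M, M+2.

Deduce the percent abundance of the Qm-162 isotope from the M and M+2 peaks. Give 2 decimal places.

If p is the fraction of Qm that is Qm-160, then I(M+2)/I(M) = [C(1,1)·p^0·(1−p)] / p^1 = 1·(1−p)/p = 70.9/100.0 = 0.7090
(1−p)/p = 0.7090/1 = 0.7090  ⇒  p = 1/(1 + 0.7090) = 0.5851
Qm-160: 58.51%, Qm-162: 41.49%.

41.49%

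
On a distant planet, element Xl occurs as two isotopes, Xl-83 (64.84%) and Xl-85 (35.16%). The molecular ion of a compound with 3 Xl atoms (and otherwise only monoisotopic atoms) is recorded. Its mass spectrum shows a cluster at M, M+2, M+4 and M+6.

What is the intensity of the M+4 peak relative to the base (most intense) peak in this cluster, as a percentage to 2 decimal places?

Term probabilities: M 0.2726, M+2 0.4435, M+4 0.2405, M+6 0.0435. Base peak = M+2.
P(M+2) = C(3,1) × 0.6484^2 × 0.3516^1 = 3 × 0.42042256 × 0.3516 = 0.443462 (base)
P(M+4) = C(3,2) × 0.6484^1 × 0.3516^2 = 3 × 0.6484 × 0.12362256 = 0.240471
Relative intensity = 0.240471 / 0.443462 × 100 = 54.23

54.23%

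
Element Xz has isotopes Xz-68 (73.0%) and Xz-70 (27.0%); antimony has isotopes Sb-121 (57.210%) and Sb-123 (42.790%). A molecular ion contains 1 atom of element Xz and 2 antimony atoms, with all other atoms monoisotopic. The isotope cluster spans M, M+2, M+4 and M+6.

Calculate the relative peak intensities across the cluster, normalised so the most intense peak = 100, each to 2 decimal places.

53.60 : 100.00 : 59.64 : 11.09

Element Xz pattern (n=1): 0.7300 : 0.2700
Antimony pattern (n=2): 0.32729841 : 0.48960318 : 0.18309841
Convolve the two distributions (both contribute in 2-u steps):
  M: 0.7300×0.32729841 = 0.238928
  M+2: 0.7300×0.48960318 + 0.2700×0.32729841 = 0.445781
  M+4: 0.7300×0.18309841 + 0.2700×0.48960318 = 0.265855
  M+6: 0.2700×0.18309841 = 0.049437
Scale to base peak (0.445781) = 100: 53.60 : 100.00 : 59.64 : 11.09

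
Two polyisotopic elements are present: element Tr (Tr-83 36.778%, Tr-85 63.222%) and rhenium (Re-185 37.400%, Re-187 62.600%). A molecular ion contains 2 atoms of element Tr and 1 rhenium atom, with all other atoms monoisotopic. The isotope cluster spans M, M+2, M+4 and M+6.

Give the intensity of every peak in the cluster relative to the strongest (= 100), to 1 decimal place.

Element Tr pattern (n=2): 0.13526213 : 0.46503574 : 0.39970213
Rhenium pattern (n=1): 0.3740 : 0.6260
Convolve the two distributions (both contribute in 2-u steps):
  M: 0.13526213×0.3740 = 0.050588
  M+2: 0.13526213×0.6260 + 0.46503574×0.3740 = 0.258597
  M+4: 0.46503574×0.6260 + 0.39970213×0.3740 = 0.440601
  M+6: 0.39970213×0.6260 = 0.250214
Scale to base peak (0.440601) = 100: 11.5 : 58.7 : 100.0 : 56.8

11.5 : 58.7 : 100.0 : 56.8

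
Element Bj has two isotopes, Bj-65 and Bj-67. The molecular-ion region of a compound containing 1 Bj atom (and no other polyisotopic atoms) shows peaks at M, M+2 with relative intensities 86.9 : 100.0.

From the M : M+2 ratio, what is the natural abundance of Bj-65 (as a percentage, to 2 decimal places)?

If p is the fraction of Bj that is Bj-65, then I(M+2)/I(M) = [C(1,1)·p^0·(1−p)] / p^1 = 1·(1−p)/p = 100.0/86.9 = 1.1507
(1−p)/p = 1.1507/1 = 1.1507  ⇒  p = 1/(1 + 1.1507) = 0.4650
Bj-65: 46.50%, Bj-67: 53.50%.

46.50%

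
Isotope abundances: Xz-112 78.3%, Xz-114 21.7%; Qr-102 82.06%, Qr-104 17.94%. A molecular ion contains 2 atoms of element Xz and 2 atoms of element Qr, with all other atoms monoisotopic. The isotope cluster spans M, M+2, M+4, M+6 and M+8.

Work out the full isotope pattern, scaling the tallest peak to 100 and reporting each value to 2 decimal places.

100.00 : 99.15 : 36.70 : 6.01 : 0.37

Element Xz pattern (n=2): 0.613089 : 0.339822 : 0.047089
Element Qr pattern (n=2): 0.67338436 : 0.29443128 : 0.03218436
Convolve the two distributions (both contribute in 2-u steps):
  M: 0.613089×0.67338436 = 0.412845
  M+2: 0.613089×0.29443128 + 0.339822×0.67338436 = 0.409343
  M+4: 0.613089×0.03218436 + 0.339822×0.29443128 + 0.047089×0.67338436 = 0.151495
  M+6: 0.339822×0.03218436 + 0.047089×0.29443128 = 0.024801
  M+8: 0.047089×0.03218436 = 0.001516
Scale to base peak (0.412845) = 100: 100.00 : 99.15 : 36.70 : 6.01 : 0.37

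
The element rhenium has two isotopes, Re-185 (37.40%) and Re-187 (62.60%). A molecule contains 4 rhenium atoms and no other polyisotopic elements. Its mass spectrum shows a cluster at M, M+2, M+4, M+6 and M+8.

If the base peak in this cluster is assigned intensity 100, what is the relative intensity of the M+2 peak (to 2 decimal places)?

35.69

(0.3740 + 0.6260)^4 gives M 0.0196, M+2 0.1310, M+4 0.3289, M+6 0.3670, M+8 0.1536; the largest is M+6.
P(M+6) = C(4,3) × 0.3740^1 × 0.6260^3 = 4 × 0.3740 × 0.24531438 = 0.366990 (base)
P(M+2) = C(4,1) × 0.3740^3 × 0.6260^1 = 4 × 0.05231362 × 0.6260 = 0.130993
Relative intensity = 0.130993 / 0.366990 × 100 = 35.69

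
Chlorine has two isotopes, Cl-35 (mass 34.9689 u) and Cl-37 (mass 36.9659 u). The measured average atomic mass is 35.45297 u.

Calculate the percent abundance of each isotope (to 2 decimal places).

Writing the weighted mean with unknown fraction x of Cl-35:
34.9689·x + 36.9659·(1 − x) = 35.45297
(34.9689 − 36.9659)·x = 35.45297 − 36.9659
x = -1.51293 / -1.9970 = 0.75760 → 75.76% Cl-35, 24.24% Cl-37.

Cl-35: 75.76%, Cl-37: 24.24%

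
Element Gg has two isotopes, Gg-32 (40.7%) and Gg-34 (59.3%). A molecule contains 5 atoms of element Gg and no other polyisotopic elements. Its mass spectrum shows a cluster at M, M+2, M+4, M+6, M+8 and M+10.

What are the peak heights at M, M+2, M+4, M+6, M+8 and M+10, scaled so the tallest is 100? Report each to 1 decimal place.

The 5 Gg atoms are independent, so intensities follow the terms of (0.407 + 0.593)^5.
P(M) = 0.407^5 = 0.011168
P(M+2) = 5 × 0.407^4 × 0.593^1 = 0.081358
P(M+4) = 10 × 0.407^3 × 0.593^2 = 0.237079
P(M+6) = 10 × 0.407^2 × 0.593^3 = 0.345424
P(M+8) = 5 × 0.407^1 × 0.593^4 = 0.251642
P(M+10) = 0.593^5 = 0.073329
The M+6 peak is largest (0.345424); scaling to 100 gives 3.2 : 23.6 : 68.6 : 100.0 : 72.9 : 21.2.

3.2 : 23.6 : 68.6 : 100.0 : 72.9 : 21.2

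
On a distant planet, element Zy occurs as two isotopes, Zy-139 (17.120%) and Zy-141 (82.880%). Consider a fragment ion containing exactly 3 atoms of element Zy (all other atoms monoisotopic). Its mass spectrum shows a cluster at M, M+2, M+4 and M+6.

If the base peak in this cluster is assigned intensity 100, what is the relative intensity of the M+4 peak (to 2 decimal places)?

61.97

Binomial terms of (0.17120 + 0.82880)^3: M 0.0050, M+2 0.0729, M+4 0.3528, M+6 0.5693 → M+6 is the base peak.
P(M+6) = C(3,3) × 0.17120^0 × 0.82880^3 = 1 × 1.0000 × 0.56931054 = 0.569311 (base)
P(M+4) = C(3,2) × 0.17120^1 × 0.82880^2 = 3 × 0.1712 × 0.68690944 = 0.352797
Relative intensity = 0.352797 / 0.569311 × 100 = 61.97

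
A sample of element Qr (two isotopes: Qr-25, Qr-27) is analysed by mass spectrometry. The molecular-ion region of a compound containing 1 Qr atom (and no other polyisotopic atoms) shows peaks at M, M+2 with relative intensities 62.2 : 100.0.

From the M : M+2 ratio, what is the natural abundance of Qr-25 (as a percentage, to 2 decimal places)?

38.35%

If p is the fraction of Qr that is Qr-25, then I(M+2)/I(M) = [C(1,1)·p^0·(1−p)] / p^1 = 1·(1−p)/p = 100.0/62.2 = 1.6077
(1−p)/p = 1.6077/1 = 1.6077  ⇒  p = 1/(1 + 1.6077) = 0.3835
Qr-25: 38.35%, Qr-27: 61.65%.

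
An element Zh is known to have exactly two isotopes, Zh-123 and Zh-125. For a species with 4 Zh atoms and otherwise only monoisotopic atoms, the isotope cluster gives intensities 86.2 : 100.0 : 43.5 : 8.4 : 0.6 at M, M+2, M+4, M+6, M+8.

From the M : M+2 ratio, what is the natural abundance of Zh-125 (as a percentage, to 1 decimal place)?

22.5%

If p is the fraction of Zh that is Zh-123, then I(M+2)/I(M) = [C(4,1)·p^3·(1−p)] / p^4 = 4·(1−p)/p = 100.0/86.2 = 1.1601
(1−p)/p = 1.1601/4 = 0.2900  ⇒  p = 1/(1 + 0.2900) = 0.7752
Zh-123: 77.5%, Zh-125: 22.5%.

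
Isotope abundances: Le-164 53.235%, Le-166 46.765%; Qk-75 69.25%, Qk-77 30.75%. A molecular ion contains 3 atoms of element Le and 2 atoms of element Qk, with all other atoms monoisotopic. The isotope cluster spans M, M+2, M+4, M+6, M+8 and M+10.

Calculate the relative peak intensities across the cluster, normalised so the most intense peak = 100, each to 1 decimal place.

Element Le pattern (n=3): 0.15086614 : 0.39759115 : 0.34926928 : 0.10227343
Element Qk pattern (n=2): 0.47955625 : 0.4258875 : 0.09455625
Convolve the two distributions (both contribute in 2-u steps):
  M: 0.15086614×0.47955625 = 0.072349
  M+2: 0.15086614×0.4258875 + 0.39759115×0.47955625 = 0.254919
  M+4: 0.15086614×0.09455625 + 0.39759115×0.4258875 + 0.34926928×0.47955625 = 0.351089
  M+6: 0.39759115×0.09455625 + 0.34926928×0.4258875 + 0.10227343×0.47955625 = 0.235390
  M+8: 0.34926928×0.09455625 + 0.10227343×0.4258875 = 0.076583
  M+10: 0.10227343×0.09455625 = 0.009671
Scale to base peak (0.351089) = 100: 20.6 : 72.6 : 100.0 : 67.0 : 21.8 : 2.8

20.6 : 72.6 : 100.0 : 67.0 : 21.8 : 2.8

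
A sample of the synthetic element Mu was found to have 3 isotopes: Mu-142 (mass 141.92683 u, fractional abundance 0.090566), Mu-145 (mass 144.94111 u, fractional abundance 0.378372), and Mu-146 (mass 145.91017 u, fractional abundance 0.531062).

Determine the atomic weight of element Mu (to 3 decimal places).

145.183 u

Average mass = Σ (abundance × isotope mass) = 0.090566 × 141.92683 + 0.378372 × 144.94111 + 0.531062 × 145.91017
= 12.853745 + 54.841658 + 77.487347 = 145.182750 u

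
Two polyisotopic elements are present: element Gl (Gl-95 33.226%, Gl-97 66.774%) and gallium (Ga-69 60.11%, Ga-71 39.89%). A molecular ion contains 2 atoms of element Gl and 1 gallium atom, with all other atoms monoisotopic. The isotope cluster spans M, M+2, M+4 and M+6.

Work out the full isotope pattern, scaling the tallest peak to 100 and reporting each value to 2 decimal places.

Element Gl pattern (n=2): 0.11039671 : 0.44372658 : 0.44587671
Gallium pattern (n=1): 0.6011 : 0.3989
Convolve the two distributions (both contribute in 2-u steps):
  M: 0.11039671×0.6011 = 0.066359
  M+2: 0.11039671×0.3989 + 0.44372658×0.6011 = 0.310761
  M+4: 0.44372658×0.3989 + 0.44587671×0.6011 = 0.445019
  M+6: 0.44587671×0.3989 = 0.177860
Scale to base peak (0.445019) = 100: 14.91 : 69.83 : 100.00 : 39.97

14.91 : 69.83 : 100.00 : 39.97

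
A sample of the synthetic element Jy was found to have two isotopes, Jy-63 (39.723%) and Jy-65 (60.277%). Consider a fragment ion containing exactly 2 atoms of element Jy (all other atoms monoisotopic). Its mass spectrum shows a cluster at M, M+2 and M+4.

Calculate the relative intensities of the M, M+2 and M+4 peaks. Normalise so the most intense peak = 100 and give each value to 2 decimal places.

Expanding (0.39723 + 0.60277)^2:
P(M) = 0.39723^2 = 0.157792
P(M+2) = 2 × 0.39723^1 × 0.60277^1 = 0.478877
P(M+4) = 0.60277^2 = 0.363332
The M+2 peak is largest (0.478877); scaling to 100 gives 32.95 : 100.00 : 75.87.

32.95 : 100.00 : 75.87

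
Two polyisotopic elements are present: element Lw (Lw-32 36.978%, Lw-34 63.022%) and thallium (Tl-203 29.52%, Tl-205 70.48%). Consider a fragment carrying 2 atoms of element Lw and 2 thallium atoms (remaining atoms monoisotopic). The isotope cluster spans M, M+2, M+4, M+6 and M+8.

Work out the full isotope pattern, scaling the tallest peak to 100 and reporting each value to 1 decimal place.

3.0 : 24.6 : 74.7 : 100.0 : 49.7

Element Lw pattern (n=2): 0.13673725 : 0.4660855 : 0.39717725
Thallium pattern (n=2): 0.08714304 : 0.41611392 : 0.49674304
Convolve the two distributions (both contribute in 2-u steps):
  M: 0.13673725×0.08714304 = 0.011916
  M+2: 0.13673725×0.41611392 + 0.4660855×0.08714304 = 0.097514
  M+4: 0.13673725×0.49674304 + 0.4660855×0.41611392 + 0.39717725×0.08714304 = 0.296479
  M+6: 0.4660855×0.49674304 + 0.39717725×0.41611392 = 0.396796
  M+8: 0.39717725×0.49674304 = 0.197295
Scale to base peak (0.396796) = 100: 3.0 : 24.6 : 74.7 : 100.0 : 49.7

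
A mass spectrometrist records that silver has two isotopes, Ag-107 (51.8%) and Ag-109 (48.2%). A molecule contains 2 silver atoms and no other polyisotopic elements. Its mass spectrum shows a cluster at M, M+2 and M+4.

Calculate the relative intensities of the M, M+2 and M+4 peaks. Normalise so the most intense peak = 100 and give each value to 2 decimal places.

Expanding (0.518 + 0.482)^2:
P(M) = 0.518^2 = 0.268324
P(M+2) = 2 × 0.518^1 × 0.482^1 = 0.499352
P(M+4) = 0.482^2 = 0.232324
The M+2 peak is largest (0.499352); scaling to 100 gives 53.73 : 100.00 : 46.53.

53.73 : 100.00 : 46.53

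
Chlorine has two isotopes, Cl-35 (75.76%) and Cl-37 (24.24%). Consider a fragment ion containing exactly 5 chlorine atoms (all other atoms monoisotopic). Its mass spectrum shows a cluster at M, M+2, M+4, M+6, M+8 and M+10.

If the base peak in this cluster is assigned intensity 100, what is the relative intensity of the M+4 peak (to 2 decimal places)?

Term probabilities: M 0.2496, M+2 0.3993, M+4 0.2555, M+6 0.0817, M+8 0.0131, M+10 0.0008. Base peak = M+2.
P(M+2) = C(5,1) × 0.7576^4 × 0.2424^1 = 5 × 0.32942751 × 0.2424 = 0.399266 (base)
P(M+4) = C(5,2) × 0.7576^3 × 0.2424^2 = 10 × 0.4348304 × 0.05875776 = 0.255497
Relative intensity = 0.255497 / 0.399266 × 100 = 63.99

63.99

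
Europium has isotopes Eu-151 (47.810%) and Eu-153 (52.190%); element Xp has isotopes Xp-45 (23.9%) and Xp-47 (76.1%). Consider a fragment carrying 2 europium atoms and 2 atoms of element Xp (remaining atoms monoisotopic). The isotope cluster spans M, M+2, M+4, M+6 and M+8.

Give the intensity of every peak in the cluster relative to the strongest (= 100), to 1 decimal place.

Europium pattern (n=2): 0.22857961 : 0.49904078 : 0.27237961
Element Xp pattern (n=2): 0.057121 : 0.363758 : 0.579121
Convolve the two distributions (both contribute in 2-u steps):
  M: 0.22857961×0.057121 = 0.013057
  M+2: 0.22857961×0.363758 + 0.49904078×0.057121 = 0.111653
  M+4: 0.22857961×0.579121 + 0.49904078×0.363758 + 0.27237961×0.057121 = 0.329464
  M+6: 0.49904078×0.579121 + 0.27237961×0.363758 = 0.388085
  M+8: 0.27237961×0.579121 = 0.157741
Scale to base peak (0.388085) = 100: 3.4 : 28.8 : 84.9 : 100.0 : 40.6

3.4 : 28.8 : 84.9 : 100.0 : 40.6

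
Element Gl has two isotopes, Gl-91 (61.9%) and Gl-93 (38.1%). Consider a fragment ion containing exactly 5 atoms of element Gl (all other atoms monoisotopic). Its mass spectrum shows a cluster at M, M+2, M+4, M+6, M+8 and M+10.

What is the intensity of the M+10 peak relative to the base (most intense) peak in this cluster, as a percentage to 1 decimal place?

2.3%

Term probabilities: M 0.0909, M+2 0.2797, M+4 0.3443, M+6 0.2119, M+8 0.0652, M+10 0.0080. Base peak = M+4.
P(M+4) = C(5,2) × 0.619^3 × 0.381^2 = 10 × 0.23717666 × 0.145161 = 0.344288 (base)
P(M+10) = C(5,5) × 0.619^0 × 0.381^5 = 1 × 1.0000 × 0.00802832 = 0.008028
Relative intensity = 0.008028 / 0.344288 × 100 = 2.3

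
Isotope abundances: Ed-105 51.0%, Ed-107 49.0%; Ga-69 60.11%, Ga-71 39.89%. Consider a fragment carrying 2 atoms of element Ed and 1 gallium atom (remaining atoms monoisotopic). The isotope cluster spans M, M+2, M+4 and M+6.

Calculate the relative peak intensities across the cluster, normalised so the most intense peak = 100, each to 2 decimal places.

38.68 : 100.00 : 85.03 : 23.70

Element Ed pattern (n=2): 0.2601 : 0.4998 : 0.2401
Gallium pattern (n=1): 0.6011 : 0.3989
Convolve the two distributions (both contribute in 2-u steps):
  M: 0.2601×0.6011 = 0.156346
  M+2: 0.2601×0.3989 + 0.4998×0.6011 = 0.404184
  M+4: 0.4998×0.3989 + 0.2401×0.6011 = 0.343694
  M+6: 0.2401×0.3989 = 0.095776
Scale to base peak (0.404184) = 100: 38.68 : 100.00 : 85.03 : 23.70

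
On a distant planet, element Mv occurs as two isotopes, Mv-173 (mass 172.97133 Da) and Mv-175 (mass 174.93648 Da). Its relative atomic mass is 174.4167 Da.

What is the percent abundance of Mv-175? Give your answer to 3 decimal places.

73.550%

Let x be the fractional abundance of Mv-173; then Mv-175 has abundance 1 − x.
172.97133·x + 174.93648·(1 − x) = 174.4167
(172.97133 − 174.93648)·x = 174.4167 − 174.93648
x = -0.51978 / -1.96515 = 0.26450 → 26.450% Mv-173, 73.550% Mv-175.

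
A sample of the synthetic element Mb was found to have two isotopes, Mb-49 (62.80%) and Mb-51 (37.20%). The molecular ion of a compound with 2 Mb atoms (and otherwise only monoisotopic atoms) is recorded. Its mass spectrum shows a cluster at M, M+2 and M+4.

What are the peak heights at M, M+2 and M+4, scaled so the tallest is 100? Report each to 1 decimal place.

84.4 : 100.0 : 29.6

The 2 Mb atoms are independent, so intensities follow the terms of (0.6280 + 0.3720)^2.
P(M) = 0.6280^2 = 0.394384
P(M+2) = 2 × 0.6280^1 × 0.3720^1 = 0.467232
P(M+4) = 0.3720^2 = 0.138384
The M+2 peak is largest (0.467232); scaling to 100 gives 84.4 : 100.0 : 29.6.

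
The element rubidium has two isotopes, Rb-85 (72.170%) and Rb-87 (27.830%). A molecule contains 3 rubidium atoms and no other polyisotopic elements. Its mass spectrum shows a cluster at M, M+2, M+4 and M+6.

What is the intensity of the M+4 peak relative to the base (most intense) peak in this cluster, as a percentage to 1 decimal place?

38.6%

Term probabilities: M 0.3759, M+2 0.4349, M+4 0.1677, M+6 0.0216. Base peak = M+2.
P(M+2) = C(3,1) × 0.72170^2 × 0.27830^1 = 3 × 0.52085089 × 0.2783 = 0.434858 (base)
P(M+4) = C(3,2) × 0.72170^1 × 0.27830^2 = 3 × 0.7217 × 0.07745089 = 0.167689
Relative intensity = 0.167689 / 0.434858 × 100 = 38.6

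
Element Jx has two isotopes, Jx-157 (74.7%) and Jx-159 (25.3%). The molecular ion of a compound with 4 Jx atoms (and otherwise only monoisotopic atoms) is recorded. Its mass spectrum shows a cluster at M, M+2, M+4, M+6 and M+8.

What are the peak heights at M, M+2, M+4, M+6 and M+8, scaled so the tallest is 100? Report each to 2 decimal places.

The 4 Jx atoms are independent, so intensities follow the terms of (0.747 + 0.253)^4.
P(M) = 0.747^4 = 0.311374
P(M+2) = 4 × 0.747^3 × 0.253^1 = 0.421835
P(M+4) = 6 × 0.747^2 × 0.253^2 = 0.214306
P(M+6) = 4 × 0.747^1 × 0.253^3 = 0.048388
P(M+8) = 0.253^4 = 0.004097
The M+2 peak is largest (0.421835); scaling to 100 gives 73.81 : 100.00 : 50.80 : 11.47 : 0.97.

73.81 : 100.00 : 50.80 : 11.47 : 0.97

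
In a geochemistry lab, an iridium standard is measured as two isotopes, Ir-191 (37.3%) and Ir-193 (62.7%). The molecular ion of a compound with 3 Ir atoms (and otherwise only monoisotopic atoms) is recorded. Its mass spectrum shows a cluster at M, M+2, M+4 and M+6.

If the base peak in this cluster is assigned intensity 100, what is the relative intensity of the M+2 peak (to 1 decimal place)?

Term probabilities: M 0.0519, M+2 0.2617, M+4 0.4399, M+6 0.2465. Base peak = M+4.
P(M+4) = C(3,2) × 0.373^1 × 0.627^2 = 3 × 0.3730 × 0.393129 = 0.439911 (base)
P(M+2) = C(3,1) × 0.373^2 × 0.627^1 = 3 × 0.139129 × 0.6270 = 0.261702
Relative intensity = 0.261702 / 0.439911 × 100 = 59.5

59.5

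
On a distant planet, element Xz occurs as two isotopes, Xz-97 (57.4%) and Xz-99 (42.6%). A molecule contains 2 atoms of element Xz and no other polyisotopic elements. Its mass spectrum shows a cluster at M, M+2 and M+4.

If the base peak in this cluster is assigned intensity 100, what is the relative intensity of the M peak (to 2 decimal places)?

67.37

Term probabilities: M 0.3295, M+2 0.4890, M+4 0.1815. Base peak = M+2.
P(M+2) = C(2,1) × 0.574^1 × 0.426^1 = 2 × 0.5740 × 0.4260 = 0.489048 (base)
P(M) = C(2,0) × 0.574^2 × 0.426^0 = 1 × 0.329476 × 1.0000 = 0.329476
Relative intensity = 0.329476 / 0.489048 × 100 = 67.37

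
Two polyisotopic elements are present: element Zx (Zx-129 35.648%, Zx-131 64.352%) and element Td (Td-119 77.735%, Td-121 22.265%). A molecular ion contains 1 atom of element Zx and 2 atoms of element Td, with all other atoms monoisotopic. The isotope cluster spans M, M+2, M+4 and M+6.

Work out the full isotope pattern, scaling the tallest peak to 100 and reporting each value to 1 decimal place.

Element Zx pattern (n=1): 0.35648 : 0.64352
Element Td pattern (n=2): 0.60427302 : 0.34615396 : 0.04957302
Convolve the two distributions (both contribute in 2-u steps):
  M: 0.35648×0.60427302 = 0.215411
  M+2: 0.35648×0.34615396 + 0.64352×0.60427302 = 0.512259
  M+4: 0.35648×0.04957302 + 0.64352×0.34615396 = 0.240429
  M+6: 0.64352×0.04957302 = 0.031901
Scale to base peak (0.512259) = 100: 42.1 : 100.0 : 46.9 : 6.2

42.1 : 100.0 : 46.9 : 6.2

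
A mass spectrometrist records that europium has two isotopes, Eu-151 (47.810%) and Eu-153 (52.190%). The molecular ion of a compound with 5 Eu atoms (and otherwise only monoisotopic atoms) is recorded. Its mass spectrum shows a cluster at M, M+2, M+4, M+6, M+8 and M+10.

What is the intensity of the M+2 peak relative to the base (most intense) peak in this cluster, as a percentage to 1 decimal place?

42.0%

Binomial terms of (0.47810 + 0.52190)^5: M 0.0250, M+2 0.1363, M+4 0.2977, M+6 0.3249, M+8 0.1774, M+10 0.0387 → M+6 is the base peak.
P(M+6) = C(5,3) × 0.47810^2 × 0.52190^3 = 10 × 0.22857961 × 0.14215492 = 0.324937 (base)
P(M+2) = C(5,1) × 0.47810^4 × 0.52190^1 = 5 × 0.05224864 × 0.5219 = 0.136343
Relative intensity = 0.136343 / 0.324937 × 100 = 42.0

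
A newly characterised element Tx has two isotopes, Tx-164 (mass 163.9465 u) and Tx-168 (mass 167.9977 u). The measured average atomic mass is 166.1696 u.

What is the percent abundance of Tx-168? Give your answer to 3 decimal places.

54.875%

With x = fraction of Tx-164 (so Tx-168 is 1 − x):
163.9465·x + 167.9977·(1 − x) = 166.1696
(163.9465 − 167.9977)·x = 166.1696 − 167.9977
x = -1.8281 / -4.0512 = 0.45125 → 45.125% Tx-164, 54.875% Tx-168.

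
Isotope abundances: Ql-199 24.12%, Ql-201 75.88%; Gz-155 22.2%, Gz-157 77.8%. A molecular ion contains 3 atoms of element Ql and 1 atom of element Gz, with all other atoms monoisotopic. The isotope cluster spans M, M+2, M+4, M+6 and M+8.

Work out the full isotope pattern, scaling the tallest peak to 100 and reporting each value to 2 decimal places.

0.74 : 9.57 : 46.43 : 100.00 : 80.71

Element Ql pattern (n=3): 0.0140324 : 0.13243512 : 0.41663256 : 0.43689992
Element Gz pattern (n=1): 0.2220 : 0.7780
Convolve the two distributions (both contribute in 2-u steps):
  M: 0.0140324×0.2220 = 0.003115
  M+2: 0.0140324×0.7780 + 0.13243512×0.2220 = 0.040318
  M+4: 0.13243512×0.7780 + 0.41663256×0.2220 = 0.195527
  M+6: 0.41663256×0.7780 + 0.43689992×0.2220 = 0.421132
  M+8: 0.43689992×0.7780 = 0.339908
Scale to base peak (0.421132) = 100: 0.74 : 9.57 : 46.43 : 100.00 : 80.71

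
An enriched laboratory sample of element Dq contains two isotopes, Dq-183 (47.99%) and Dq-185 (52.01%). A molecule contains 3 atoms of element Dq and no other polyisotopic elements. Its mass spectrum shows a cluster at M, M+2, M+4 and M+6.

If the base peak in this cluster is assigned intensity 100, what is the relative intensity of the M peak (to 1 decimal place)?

Binomial terms of (0.4799 + 0.5201)^3: M 0.1105, M+2 0.3593, M+4 0.3894, M+6 0.1407 → M+4 is the base peak.
P(M+4) = C(3,2) × 0.4799^1 × 0.5201^2 = 3 × 0.4799 × 0.27050401 = 0.389445 (base)
P(M) = C(3,0) × 0.4799^3 × 0.5201^0 = 1 × 0.11052289 × 1.0000 = 0.110523
Relative intensity = 0.110523 / 0.389445 × 100 = 28.4

28.4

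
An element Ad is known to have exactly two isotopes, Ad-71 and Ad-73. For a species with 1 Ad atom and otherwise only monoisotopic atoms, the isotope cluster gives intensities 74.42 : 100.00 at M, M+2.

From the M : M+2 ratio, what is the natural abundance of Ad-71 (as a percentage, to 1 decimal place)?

42.7%

Let p = fractional abundance of Ad-71. I(M+2)/I(M) = [C(1,1)·p^0·(1−p)] / p^1 = 1·(1−p)/p = 100.00/74.42 = 1.3437
(1−p)/p = 1.3437/1 = 1.3437  ⇒  p = 1/(1 + 1.3437) = 0.4267
Ad-71: 42.7%, Ad-73: 57.3%.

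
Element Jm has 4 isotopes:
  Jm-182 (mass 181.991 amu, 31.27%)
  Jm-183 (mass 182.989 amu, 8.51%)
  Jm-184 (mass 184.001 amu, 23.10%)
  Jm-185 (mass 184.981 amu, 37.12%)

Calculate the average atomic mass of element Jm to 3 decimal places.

183.650 amu

Ar = Σ fᵢ·mᵢ = 0.3127 × 181.991 + 0.0851 × 182.989 + 0.2310 × 184.001 + 0.3712 × 184.981
= 56.9086 + 15.5724 + 42.5042 + 68.6649 = 183.6501 amu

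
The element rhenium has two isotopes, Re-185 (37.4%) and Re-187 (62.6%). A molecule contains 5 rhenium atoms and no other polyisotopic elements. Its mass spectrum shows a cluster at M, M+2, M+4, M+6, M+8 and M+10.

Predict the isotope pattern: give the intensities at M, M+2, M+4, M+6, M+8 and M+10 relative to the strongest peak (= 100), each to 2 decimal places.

2.13 : 17.85 : 59.74 : 100.00 : 83.69 : 28.02

The 5 Re atoms are independent, so intensities follow the terms of (0.374 + 0.626)^5.
P(M) = 0.374^5 = 0.007317
P(M+2) = 5 × 0.374^4 × 0.626^1 = 0.061239
P(M+4) = 10 × 0.374^3 × 0.626^2 = 0.205005
P(M+6) = 10 × 0.374^2 × 0.626^3 = 0.343136
P(M+8) = 5 × 0.374^1 × 0.626^4 = 0.287170
P(M+10) = 0.626^5 = 0.096133
The M+6 peak is largest (0.343136); scaling to 100 gives 2.13 : 17.85 : 59.74 : 100.00 : 83.69 : 28.02.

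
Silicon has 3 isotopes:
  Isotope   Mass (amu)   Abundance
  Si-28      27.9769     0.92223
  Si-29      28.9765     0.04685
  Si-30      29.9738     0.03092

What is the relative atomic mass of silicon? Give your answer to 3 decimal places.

28.085 amu

Weight each isotope mass by its fractional abundance: 0.92223 × 27.9769 + 0.04685 × 28.9765 + 0.03092 × 29.9738
= 25.80114 + 1.35755 + 0.92679 = 28.08548 amu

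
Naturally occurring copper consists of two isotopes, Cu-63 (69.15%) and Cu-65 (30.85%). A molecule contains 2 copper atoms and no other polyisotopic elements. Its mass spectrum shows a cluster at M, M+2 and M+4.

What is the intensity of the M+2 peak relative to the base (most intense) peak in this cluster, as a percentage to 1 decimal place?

(0.6915 + 0.3085)^2 gives M 0.4782, M+2 0.4267, M+4 0.0952; the largest is M.
P(M) = C(2,0) × 0.6915^2 × 0.3085^0 = 1 × 0.47817225 × 1.0000 = 0.478172 (base)
P(M+2) = C(2,1) × 0.6915^1 × 0.3085^1 = 2 × 0.6915 × 0.3085 = 0.426656
Relative intensity = 0.426656 / 0.478172 × 100 = 89.2

89.2%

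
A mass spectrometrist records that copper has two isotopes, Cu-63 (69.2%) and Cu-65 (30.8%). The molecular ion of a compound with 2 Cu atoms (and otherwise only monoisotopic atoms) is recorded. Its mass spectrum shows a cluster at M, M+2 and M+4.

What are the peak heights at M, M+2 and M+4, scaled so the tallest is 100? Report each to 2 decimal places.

The 2 Cu atoms are independent, so intensities follow the terms of (0.692 + 0.308)^2.
P(M) = 0.692^2 = 0.478864
P(M+2) = 2 × 0.692^1 × 0.308^1 = 0.426272
P(M+4) = 0.308^2 = 0.094864
The M peak is largest (0.478864); scaling to 100 gives 100.00 : 89.02 : 19.81.

100.00 : 89.02 : 19.81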